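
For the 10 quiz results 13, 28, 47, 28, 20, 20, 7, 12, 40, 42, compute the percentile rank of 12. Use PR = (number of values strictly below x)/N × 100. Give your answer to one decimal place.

N = 10.
Strictly below 12: 1. Equal to 12: 1.
PR = 1/10 × 100 = 10.0

10.0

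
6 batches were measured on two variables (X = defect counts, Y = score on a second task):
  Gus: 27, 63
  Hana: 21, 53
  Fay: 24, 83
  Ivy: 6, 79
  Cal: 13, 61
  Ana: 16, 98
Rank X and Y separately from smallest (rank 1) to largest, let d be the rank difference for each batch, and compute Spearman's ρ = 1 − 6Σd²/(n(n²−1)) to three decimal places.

-0.029

Ranks of variable 1: 6, 4, 5, 1, 2, 3
Ranks of variable 2: 3, 1, 5, 4, 2, 6
d = r₁ − r₂: 3, 3, 0, -3, 0, -3
d²: 9, 9, 0, 9, 0, 9; Σd² = 36
ρ = 1 − 6·36/(6·35) = 1 − 216/210 = -0.029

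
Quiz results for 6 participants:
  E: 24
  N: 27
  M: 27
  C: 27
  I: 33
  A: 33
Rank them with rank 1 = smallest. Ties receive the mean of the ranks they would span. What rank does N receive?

3

Sorted (ascending): 24, 27, 27, 27, 33, 33
The 3 values of 27 occupy positions 2–4 → average rank 3.
The 2 values of 33 occupy positions 5–6 → average rank (5+6)/2 = 5.5.
N has value 27 → rank 3.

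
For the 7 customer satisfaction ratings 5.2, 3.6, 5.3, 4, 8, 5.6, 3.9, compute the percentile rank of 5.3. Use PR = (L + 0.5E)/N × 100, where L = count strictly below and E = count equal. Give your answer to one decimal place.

N = 7.
Strictly below 5.3: 4. Equal to 5.3: 1.
PR = (4 + 0.5·1)/7 × 100 = 64.3

64.3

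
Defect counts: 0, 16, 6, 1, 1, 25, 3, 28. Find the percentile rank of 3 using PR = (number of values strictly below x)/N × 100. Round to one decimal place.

37.5

N = 8.
Strictly below 3: 3. Equal to 3: 1.
PR = 3/8 × 100 = 37.5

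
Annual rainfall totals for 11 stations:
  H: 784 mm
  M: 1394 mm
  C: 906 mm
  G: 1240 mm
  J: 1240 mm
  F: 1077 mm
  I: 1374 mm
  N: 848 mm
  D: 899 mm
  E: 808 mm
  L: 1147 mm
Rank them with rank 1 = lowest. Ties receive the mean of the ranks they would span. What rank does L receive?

Sorted (ascending): 784, 808, 848, 899, 906, 1077, 1147, 1240, 1240, 1374, 1394
The 2 values of 1240 occupy positions 8–9 → average rank (8+9)/2 = 8.5.
L has value 1147 mm → rank 7.

7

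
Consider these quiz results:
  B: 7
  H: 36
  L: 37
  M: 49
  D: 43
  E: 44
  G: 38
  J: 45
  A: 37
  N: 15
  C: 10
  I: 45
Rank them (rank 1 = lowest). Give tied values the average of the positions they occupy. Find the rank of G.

Sorted (ascending): 7, 10, 15, 36, 37, 37, 38, 43, 44, 45, 45, 49
The 2 values of 37 occupy positions 5–6 → average rank (5+6)/2 = 5.5.
The 2 values of 45 occupy positions 10–11 → average rank (10+11)/2 = 10.5.
G has value 38 → rank 7.

7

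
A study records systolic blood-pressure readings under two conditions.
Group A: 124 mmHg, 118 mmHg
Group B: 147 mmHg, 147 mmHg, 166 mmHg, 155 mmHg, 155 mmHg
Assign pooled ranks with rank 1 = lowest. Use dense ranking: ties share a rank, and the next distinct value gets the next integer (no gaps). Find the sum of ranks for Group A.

Sorted (ascending): 118, 124, 147, 147, 155, 155, 166
The 2 values of 147 share dense rank 3.
The 2 values of 155 share dense rank 4.
Remaining distinct values take the next consecutive integers.
Group A values → pooled ranks: 124→2, 118→1
Rank sum = 2 + 1 = 3

3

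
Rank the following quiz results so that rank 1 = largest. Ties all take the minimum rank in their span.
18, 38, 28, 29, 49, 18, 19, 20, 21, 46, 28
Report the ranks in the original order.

Sorted (descending): 49, 46, 38, 29, 28, 28, 21, 20, 19, 18, 18
The 2 values of 28 occupy positions 5–6 → each gets rank 5.
The 2 values of 18 occupy positions 10–11 → each gets rank 10.

10, 3, 5, 4, 1, 10, 9, 8, 7, 2, 5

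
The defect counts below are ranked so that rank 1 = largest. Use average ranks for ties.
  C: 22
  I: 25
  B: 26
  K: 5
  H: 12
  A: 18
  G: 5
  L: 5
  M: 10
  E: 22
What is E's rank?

3.5

Sorted (descending): 26, 25, 22, 22, 18, 12, 10, 5, 5, 5
The 2 values of 22 occupy positions 3–4 → average rank (3+4)/2 = 3.5.
The 3 values of 5 occupy positions 8–10 → average rank 9.
E has value 22 → rank 3.5.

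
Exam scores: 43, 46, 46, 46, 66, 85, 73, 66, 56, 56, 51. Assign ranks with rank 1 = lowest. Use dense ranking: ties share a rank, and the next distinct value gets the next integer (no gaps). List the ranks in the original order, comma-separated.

1, 2, 2, 2, 5, 7, 6, 5, 4, 4, 3

Sorted (ascending): 43, 46, 46, 46, 51, 56, 56, 66, 66, 73, 85
The 3 values of 46 share dense rank 2.
The 2 values of 56 share dense rank 4.
The 2 values of 66 share dense rank 5.
Remaining distinct values take the next consecutive integers.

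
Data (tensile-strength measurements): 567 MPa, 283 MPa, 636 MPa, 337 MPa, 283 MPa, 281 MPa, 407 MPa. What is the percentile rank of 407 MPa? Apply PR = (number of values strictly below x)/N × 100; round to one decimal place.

N = 7.
Strictly below 407: 4. Equal to 407: 1.
PR = 4/7 × 100 = 57.1

57.1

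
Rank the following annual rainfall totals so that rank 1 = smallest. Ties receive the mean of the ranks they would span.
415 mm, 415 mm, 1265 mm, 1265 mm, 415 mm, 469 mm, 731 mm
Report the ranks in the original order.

2, 2, 6.5, 6.5, 2, 4, 5

Sorted (ascending): 415, 415, 415, 469, 731, 1265, 1265
The 3 values of 415 occupy positions 1–3 → average rank 2.
The 2 values of 1265 occupy positions 6–7 → average rank (6+7)/2 = 6.5.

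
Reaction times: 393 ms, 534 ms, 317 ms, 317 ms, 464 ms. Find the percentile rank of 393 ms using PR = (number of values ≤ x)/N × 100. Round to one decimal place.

60.0

N = 5.
Strictly below 393: 2. Equal to 393: 1.
PR = 3/5 × 100 = 60.0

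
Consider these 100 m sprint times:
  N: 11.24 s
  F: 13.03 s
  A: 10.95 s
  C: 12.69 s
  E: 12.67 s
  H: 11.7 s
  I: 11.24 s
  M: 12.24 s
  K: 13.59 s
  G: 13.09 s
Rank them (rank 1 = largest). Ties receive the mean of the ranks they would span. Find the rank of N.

8.5

Sorted (descending): 13.59, 13.09, 13.03, 12.69, 12.67, 12.24, 11.7, 11.24, 11.24, 10.95
The 2 values of 11.24 occupy positions 8–9 → average rank (8+9)/2 = 8.5.
N has value 11.24 s → rank 8.5.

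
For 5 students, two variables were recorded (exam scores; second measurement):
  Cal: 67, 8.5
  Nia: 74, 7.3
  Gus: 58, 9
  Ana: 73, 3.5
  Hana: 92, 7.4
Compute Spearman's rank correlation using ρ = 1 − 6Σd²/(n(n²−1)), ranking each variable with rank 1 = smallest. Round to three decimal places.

-0.600

Ranks of variable 1: 2, 4, 1, 3, 5
Ranks of variable 2: 4, 2, 5, 1, 3
d = r₁ − r₂: -2, 2, -4, 2, 2
d²: 4, 4, 16, 4, 4; Σd² = 32
ρ = 1 − 6·32/(5·24) = 1 − 192/120 = -0.600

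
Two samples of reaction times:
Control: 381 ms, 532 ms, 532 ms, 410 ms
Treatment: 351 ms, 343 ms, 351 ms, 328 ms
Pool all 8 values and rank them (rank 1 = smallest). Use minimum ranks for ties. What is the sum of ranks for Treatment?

9

Sorted (ascending): 328, 343, 351, 351, 381, 410, 532, 532
The 2 values of 351 occupy positions 3–4 → each gets rank 3.
The 2 values of 532 occupy positions 7–8 → each gets rank 7.
Treatment values → pooled ranks: 351→3, 343→2, 351→3, 328→1
Rank sum = 3 + 2 + 3 + 1 = 9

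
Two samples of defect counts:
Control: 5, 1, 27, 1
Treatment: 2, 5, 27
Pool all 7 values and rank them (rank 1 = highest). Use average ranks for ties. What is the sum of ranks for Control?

18

Sorted (descending): 27, 27, 5, 5, 2, 1, 1
The 2 values of 27 occupy positions 1–2 → average rank (1+2)/2 = 1.5.
The 2 values of 5 occupy positions 3–4 → average rank (3+4)/2 = 3.5.
The 2 values of 1 occupy positions 6–7 → average rank (6+7)/2 = 6.5.
Control values → pooled ranks: 5→3.5, 1→6.5, 27→1.5, 1→6.5
Rank sum = 3.5 + 6.5 + 1.5 + 6.5 = 18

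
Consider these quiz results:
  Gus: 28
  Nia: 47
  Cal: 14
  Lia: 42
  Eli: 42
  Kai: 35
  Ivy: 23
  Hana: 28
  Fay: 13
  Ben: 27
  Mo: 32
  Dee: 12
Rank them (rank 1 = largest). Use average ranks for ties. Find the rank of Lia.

2.5

Sorted (descending): 47, 42, 42, 35, 32, 28, 28, 27, 23, 14, 13, 12
The 2 values of 42 occupy positions 2–3 → average rank (2+3)/2 = 2.5.
The 2 values of 28 occupy positions 6–7 → average rank (6+7)/2 = 6.5.
Lia has value 42 → rank 2.5.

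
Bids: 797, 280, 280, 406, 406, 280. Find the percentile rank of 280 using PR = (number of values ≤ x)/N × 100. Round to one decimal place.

50.0

N = 6.
Strictly below 280: 0. Equal to 280: 3.
PR = 3/6 × 100 = 50.0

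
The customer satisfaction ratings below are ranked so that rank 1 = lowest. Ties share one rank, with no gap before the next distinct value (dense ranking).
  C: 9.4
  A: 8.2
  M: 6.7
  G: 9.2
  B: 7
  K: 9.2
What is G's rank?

Sorted (ascending): 6.7, 7, 8.2, 9.2, 9.2, 9.4
The 2 values of 9.2 share dense rank 4.
Remaining distinct values take the next consecutive integers.
G has value 9.2 → rank 4.

4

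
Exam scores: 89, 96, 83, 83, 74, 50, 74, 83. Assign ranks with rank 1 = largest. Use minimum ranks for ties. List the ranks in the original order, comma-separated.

Sorted (descending): 96, 89, 83, 83, 83, 74, 74, 50
The 3 values of 83 occupy positions 3–5 → each gets rank 3.
The 2 values of 74 occupy positions 6–7 → each gets rank 6.

2, 1, 3, 3, 6, 8, 6, 3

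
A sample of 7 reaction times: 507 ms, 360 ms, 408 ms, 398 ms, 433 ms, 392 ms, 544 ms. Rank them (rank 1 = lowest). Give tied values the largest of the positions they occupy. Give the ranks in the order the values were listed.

Sorted (ascending): 360, 392, 398, 408, 433, 507, 544
No ties — each value takes its position as its rank.

6, 1, 4, 3, 5, 2, 7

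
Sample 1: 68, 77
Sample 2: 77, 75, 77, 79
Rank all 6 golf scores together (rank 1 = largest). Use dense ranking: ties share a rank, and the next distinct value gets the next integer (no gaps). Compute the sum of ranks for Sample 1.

6

Sorted (descending): 79, 77, 77, 77, 75, 68
The 3 values of 77 share dense rank 2.
Remaining distinct values take the next consecutive integers.
Sample 1 values → pooled ranks: 68→4, 77→2
Rank sum = 4 + 2 = 6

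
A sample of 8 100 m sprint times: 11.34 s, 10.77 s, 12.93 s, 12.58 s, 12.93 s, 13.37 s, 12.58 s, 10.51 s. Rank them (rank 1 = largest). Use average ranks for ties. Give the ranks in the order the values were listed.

6, 7, 2.5, 4.5, 2.5, 1, 4.5, 8

Sorted (descending): 13.37, 12.93, 12.93, 12.58, 12.58, 11.34, 10.77, 10.51
The 2 values of 12.93 occupy positions 2–3 → average rank (2+3)/2 = 2.5.
The 2 values of 12.58 occupy positions 4–5 → average rank (4+5)/2 = 4.5.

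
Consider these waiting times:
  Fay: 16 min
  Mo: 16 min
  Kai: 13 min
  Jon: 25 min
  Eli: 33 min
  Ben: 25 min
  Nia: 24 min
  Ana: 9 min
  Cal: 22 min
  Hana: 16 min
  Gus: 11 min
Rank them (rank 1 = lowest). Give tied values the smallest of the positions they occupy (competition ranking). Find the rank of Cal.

Sorted (ascending): 9, 11, 13, 16, 16, 16, 22, 24, 25, 25, 33
The 3 values of 16 occupy positions 4–6 → each gets rank 4.
The 2 values of 25 occupy positions 9–10 → each gets rank 9.
Cal has value 22 min → rank 7.

7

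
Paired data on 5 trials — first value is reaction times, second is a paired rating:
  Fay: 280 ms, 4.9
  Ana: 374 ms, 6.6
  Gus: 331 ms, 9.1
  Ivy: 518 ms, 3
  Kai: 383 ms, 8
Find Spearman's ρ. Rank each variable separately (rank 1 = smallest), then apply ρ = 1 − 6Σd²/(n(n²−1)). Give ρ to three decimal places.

-0.300

Ranks of variable 1: 1, 3, 2, 5, 4
Ranks of variable 2: 2, 3, 5, 1, 4
d = r₁ − r₂: -1, 0, -3, 4, 0
d²: 1, 0, 9, 16, 0; Σd² = 26
ρ = 1 − 6·26/(5·24) = 1 − 156/120 = -0.300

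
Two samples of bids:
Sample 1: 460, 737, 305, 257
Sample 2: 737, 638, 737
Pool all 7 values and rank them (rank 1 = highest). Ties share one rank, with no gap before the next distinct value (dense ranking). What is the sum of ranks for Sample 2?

4

Sorted (descending): 737, 737, 737, 638, 460, 305, 257
The 3 values of 737 share dense rank 1.
Remaining distinct values take the next consecutive integers.
Sample 2 values → pooled ranks: 737→1, 638→2, 737→1
Rank sum = 1 + 2 + 1 = 4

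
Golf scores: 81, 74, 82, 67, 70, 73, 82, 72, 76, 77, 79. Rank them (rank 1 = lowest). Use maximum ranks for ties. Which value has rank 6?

Sorted (ascending): 67, 70, 72, 73, 74, 76, 77, 79, 81, 82, 82
The 2 values of 82 occupy positions 10–11 → each gets rank 11.
Rank 6 → value 76.

76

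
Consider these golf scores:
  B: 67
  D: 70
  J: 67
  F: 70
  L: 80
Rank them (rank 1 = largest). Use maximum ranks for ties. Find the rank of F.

Sorted (descending): 80, 70, 70, 67, 67
The 2 values of 70 occupy positions 2–3 → each gets rank 3.
The 2 values of 67 occupy positions 4–5 → each gets rank 5.
F has value 70 → rank 3.

3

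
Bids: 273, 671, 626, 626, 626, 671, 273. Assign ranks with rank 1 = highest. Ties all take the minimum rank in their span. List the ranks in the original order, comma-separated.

Sorted (descending): 671, 671, 626, 626, 626, 273, 273
The 2 values of 671 occupy positions 1–2 → each gets rank 1.
The 3 values of 626 occupy positions 3–5 → each gets rank 3.
The 2 values of 273 occupy positions 6–7 → each gets rank 6.

6, 1, 3, 3, 3, 1, 6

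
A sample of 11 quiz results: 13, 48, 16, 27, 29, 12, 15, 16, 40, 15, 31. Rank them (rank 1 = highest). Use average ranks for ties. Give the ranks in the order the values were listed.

Sorted (descending): 48, 40, 31, 29, 27, 16, 16, 15, 15, 13, 12
The 2 values of 16 occupy positions 6–7 → average rank (6+7)/2 = 6.5.
The 2 values of 15 occupy positions 8–9 → average rank (8+9)/2 = 8.5.

10, 1, 6.5, 5, 4, 11, 8.5, 6.5, 2, 8.5, 3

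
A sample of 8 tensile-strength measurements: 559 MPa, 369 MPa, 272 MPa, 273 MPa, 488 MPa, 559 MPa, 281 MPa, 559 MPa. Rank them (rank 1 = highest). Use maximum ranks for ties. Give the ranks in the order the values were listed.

Sorted (descending): 559, 559, 559, 488, 369, 281, 273, 272
The 3 values of 559 occupy positions 1–3 → each gets rank 3.

3, 5, 8, 7, 4, 3, 6, 3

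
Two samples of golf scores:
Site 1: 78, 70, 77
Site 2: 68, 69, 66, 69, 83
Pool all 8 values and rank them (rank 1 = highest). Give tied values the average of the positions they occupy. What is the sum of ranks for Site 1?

9

Sorted (descending): 83, 78, 77, 70, 69, 69, 68, 66
The 2 values of 69 occupy positions 5–6 → average rank (5+6)/2 = 5.5.
Site 1 values → pooled ranks: 78→2, 70→4, 77→3
Rank sum = 2 + 4 + 3 = 9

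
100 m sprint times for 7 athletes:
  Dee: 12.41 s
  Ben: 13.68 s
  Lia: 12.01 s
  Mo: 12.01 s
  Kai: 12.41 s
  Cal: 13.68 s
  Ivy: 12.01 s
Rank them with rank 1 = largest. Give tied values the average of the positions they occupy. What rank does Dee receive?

Sorted (descending): 13.68, 13.68, 12.41, 12.41, 12.01, 12.01, 12.01
The 2 values of 13.68 occupy positions 1–2 → average rank (1+2)/2 = 1.5.
The 2 values of 12.41 occupy positions 3–4 → average rank (3+4)/2 = 3.5.
The 3 values of 12.01 occupy positions 5–7 → average rank 6.
Dee has value 12.41 s → rank 3.5.

3.5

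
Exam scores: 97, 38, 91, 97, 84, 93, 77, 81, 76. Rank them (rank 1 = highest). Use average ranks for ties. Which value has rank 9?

38

Sorted (descending): 97, 97, 93, 91, 84, 81, 77, 76, 38
The 2 values of 97 occupy positions 1–2 → average rank (1+2)/2 = 1.5.
Rank 9 → value 38.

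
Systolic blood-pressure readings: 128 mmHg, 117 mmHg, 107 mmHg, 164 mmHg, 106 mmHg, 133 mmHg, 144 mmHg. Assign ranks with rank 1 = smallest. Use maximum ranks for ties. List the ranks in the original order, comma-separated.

4, 3, 2, 7, 1, 5, 6

Sorted (ascending): 106, 107, 117, 128, 133, 144, 164
No ties — each value takes its position as its rank.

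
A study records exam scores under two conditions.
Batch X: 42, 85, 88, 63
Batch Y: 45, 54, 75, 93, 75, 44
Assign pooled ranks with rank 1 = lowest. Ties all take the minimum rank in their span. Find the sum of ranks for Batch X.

23

Sorted (ascending): 42, 44, 45, 54, 63, 75, 75, 85, 88, 93
The 2 values of 75 occupy positions 6–7 → each gets rank 6.
Batch X values → pooled ranks: 42→1, 85→8, 88→9, 63→5
Rank sum = 1 + 8 + 9 + 5 = 23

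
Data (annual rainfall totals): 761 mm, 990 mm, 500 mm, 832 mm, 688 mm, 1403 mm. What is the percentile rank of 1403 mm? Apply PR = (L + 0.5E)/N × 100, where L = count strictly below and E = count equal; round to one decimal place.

N = 6.
Strictly below 1403: 5. Equal to 1403: 1.
PR = (5 + 0.5·1)/6 × 100 = 91.7

91.7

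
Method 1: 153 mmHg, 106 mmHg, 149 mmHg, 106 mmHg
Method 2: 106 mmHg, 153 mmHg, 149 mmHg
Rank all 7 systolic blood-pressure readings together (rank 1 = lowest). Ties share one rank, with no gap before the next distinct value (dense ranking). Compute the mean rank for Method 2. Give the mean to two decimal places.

2.00

Sorted (ascending): 106, 106, 106, 149, 149, 153, 153
The 3 values of 106 share dense rank 1.
The 2 values of 149 share dense rank 2.
The 2 values of 153 share dense rank 3.
Method 2 values → pooled ranks: 106→1, 153→3, 149→2
Mean rank = (1 + 3 + 2) / 3 = 2.00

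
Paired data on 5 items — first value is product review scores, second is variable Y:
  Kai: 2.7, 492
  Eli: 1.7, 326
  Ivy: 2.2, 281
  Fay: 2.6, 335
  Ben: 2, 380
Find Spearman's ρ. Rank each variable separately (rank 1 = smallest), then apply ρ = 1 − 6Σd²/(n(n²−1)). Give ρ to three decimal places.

0.500

Ranks of variable 1: 5, 1, 3, 4, 2
Ranks of variable 2: 5, 2, 1, 3, 4
d = r₁ − r₂: 0, -1, 2, 1, -2
d²: 0, 1, 4, 1, 4; Σd² = 10
ρ = 1 − 6·10/(5·24) = 1 − 60/120 = 0.500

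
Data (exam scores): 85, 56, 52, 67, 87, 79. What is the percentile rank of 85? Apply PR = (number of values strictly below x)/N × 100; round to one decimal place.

N = 6.
Strictly below 85: 4. Equal to 85: 1.
PR = 4/6 × 100 = 66.7

66.7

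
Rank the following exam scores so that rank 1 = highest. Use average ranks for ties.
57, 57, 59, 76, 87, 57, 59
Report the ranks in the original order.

Sorted (descending): 87, 76, 59, 59, 57, 57, 57
The 2 values of 59 occupy positions 3–4 → average rank (3+4)/2 = 3.5.
The 3 values of 57 occupy positions 5–7 → average rank 6.

6, 6, 3.5, 2, 1, 6, 3.5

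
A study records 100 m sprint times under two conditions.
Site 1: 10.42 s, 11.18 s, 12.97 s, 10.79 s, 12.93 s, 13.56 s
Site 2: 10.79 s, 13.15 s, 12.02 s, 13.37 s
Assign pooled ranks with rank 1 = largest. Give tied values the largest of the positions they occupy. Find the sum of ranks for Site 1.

Sorted (descending): 13.56, 13.37, 13.15, 12.97, 12.93, 12.02, 11.18, 10.79, 10.79, 10.42
The 2 values of 10.79 occupy positions 8–9 → each gets rank 9.
Site 1 values → pooled ranks: 10.42→10, 11.18→7, 12.97→4, 10.79→9, 12.93→5, 13.56→1
Rank sum = 10 + 7 + 4 + 9 + 5 + 1 = 36

36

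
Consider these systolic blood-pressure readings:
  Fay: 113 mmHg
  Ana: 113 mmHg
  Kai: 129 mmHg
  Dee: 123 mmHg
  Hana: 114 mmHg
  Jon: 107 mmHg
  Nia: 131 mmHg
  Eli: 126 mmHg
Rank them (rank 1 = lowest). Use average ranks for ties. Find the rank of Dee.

Sorted (ascending): 107, 113, 113, 114, 123, 126, 129, 131
The 2 values of 113 occupy positions 2–3 → average rank (2+3)/2 = 2.5.
Dee has value 123 mmHg → rank 5.

5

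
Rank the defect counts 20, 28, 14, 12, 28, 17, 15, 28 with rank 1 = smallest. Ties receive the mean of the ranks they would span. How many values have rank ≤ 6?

Sorted (ascending): 12, 14, 15, 17, 20, 28, 28, 28
The 3 values of 28 occupy positions 6–8 → average rank 7.
Ranks ≤ 6: {1, 2, 3, 4, 5} → 5 values.

5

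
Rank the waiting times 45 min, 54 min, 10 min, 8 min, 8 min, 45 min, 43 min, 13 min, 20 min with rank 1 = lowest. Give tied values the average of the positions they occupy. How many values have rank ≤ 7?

6

Sorted (ascending): 8, 8, 10, 13, 20, 43, 45, 45, 54
The 2 values of 8 occupy positions 1–2 → average rank (1+2)/2 = 1.5.
The 2 values of 45 occupy positions 7–8 → average rank (7+8)/2 = 7.5.
Ranks ≤ 7: {1.5, 1.5, 3, 4, 5, 6} → 6 values.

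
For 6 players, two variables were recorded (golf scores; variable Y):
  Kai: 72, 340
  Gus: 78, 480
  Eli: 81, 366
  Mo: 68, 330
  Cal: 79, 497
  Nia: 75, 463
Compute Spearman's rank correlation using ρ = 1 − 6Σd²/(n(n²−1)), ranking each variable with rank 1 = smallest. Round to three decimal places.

0.657

Ranks of variable 1: 2, 4, 6, 1, 5, 3
Ranks of variable 2: 2, 5, 3, 1, 6, 4
d = r₁ − r₂: 0, -1, 3, 0, -1, -1
d²: 0, 1, 9, 0, 1, 1; Σd² = 12
ρ = 1 − 6·12/(6·35) = 1 − 72/210 = 0.657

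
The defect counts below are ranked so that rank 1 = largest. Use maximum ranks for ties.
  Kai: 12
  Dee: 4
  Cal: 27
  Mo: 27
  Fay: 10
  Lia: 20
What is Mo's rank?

Sorted (descending): 27, 27, 20, 12, 10, 4
The 2 values of 27 occupy positions 1–2 → each gets rank 2.
Mo has value 27 → rank 2.

2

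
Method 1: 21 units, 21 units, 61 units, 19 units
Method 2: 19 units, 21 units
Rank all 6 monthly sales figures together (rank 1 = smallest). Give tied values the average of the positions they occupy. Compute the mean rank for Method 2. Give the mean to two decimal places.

Sorted (ascending): 19, 19, 21, 21, 21, 61
The 2 values of 19 occupy positions 1–2 → average rank (1+2)/2 = 1.5.
The 3 values of 21 occupy positions 3–5 → average rank 4.
Method 2 values → pooled ranks: 19→1.5, 21→4
Mean rank = (1.5 + 4) / 2 = 2.75

2.75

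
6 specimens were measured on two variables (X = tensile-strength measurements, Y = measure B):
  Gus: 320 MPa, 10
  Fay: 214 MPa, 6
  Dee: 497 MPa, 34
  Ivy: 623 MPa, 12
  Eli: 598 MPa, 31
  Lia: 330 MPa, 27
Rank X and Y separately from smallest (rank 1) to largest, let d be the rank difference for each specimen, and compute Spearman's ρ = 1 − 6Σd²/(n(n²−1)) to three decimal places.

Ranks of variable 1: 2, 1, 4, 6, 5, 3
Ranks of variable 2: 2, 1, 6, 3, 5, 4
d = r₁ − r₂: 0, 0, -2, 3, 0, -1
d²: 0, 0, 4, 9, 0, 1; Σd² = 14
ρ = 1 − 6·14/(6·35) = 1 − 84/210 = 0.600

0.600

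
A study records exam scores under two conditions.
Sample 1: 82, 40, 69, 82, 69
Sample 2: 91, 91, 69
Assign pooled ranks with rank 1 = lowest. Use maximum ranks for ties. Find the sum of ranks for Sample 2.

Sorted (ascending): 40, 69, 69, 69, 82, 82, 91, 91
The 3 values of 69 occupy positions 2–4 → each gets rank 4.
The 2 values of 82 occupy positions 5–6 → each gets rank 6.
The 2 values of 91 occupy positions 7–8 → each gets rank 8.
Sample 2 values → pooled ranks: 91→8, 91→8, 69→4
Rank sum = 8 + 8 + 4 = 20

20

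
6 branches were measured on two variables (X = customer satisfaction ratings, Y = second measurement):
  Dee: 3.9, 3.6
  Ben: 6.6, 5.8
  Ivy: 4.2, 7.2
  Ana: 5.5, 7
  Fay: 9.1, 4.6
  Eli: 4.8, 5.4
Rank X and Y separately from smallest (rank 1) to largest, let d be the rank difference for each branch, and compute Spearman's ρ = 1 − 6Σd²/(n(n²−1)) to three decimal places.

Ranks of variable 1: 1, 5, 2, 4, 6, 3
Ranks of variable 2: 1, 4, 6, 5, 2, 3
d = r₁ − r₂: 0, 1, -4, -1, 4, 0
d²: 0, 1, 16, 1, 16, 0; Σd² = 34
ρ = 1 − 6·34/(6·35) = 1 − 204/210 = 0.029

0.029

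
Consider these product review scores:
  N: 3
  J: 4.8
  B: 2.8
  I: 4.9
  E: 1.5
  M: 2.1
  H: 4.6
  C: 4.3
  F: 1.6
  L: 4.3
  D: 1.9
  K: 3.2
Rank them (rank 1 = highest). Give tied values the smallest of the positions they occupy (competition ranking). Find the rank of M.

9

Sorted (descending): 4.9, 4.8, 4.6, 4.3, 4.3, 3.2, 3, 2.8, 2.1, 1.9, 1.6, 1.5
The 2 values of 4.3 occupy positions 4–5 → each gets rank 4.
M has value 2.1 → rank 9.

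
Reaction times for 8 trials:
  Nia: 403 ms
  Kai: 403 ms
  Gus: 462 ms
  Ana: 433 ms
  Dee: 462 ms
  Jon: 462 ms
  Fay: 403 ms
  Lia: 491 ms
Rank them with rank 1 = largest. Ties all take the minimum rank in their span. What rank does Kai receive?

6

Sorted (descending): 491, 462, 462, 462, 433, 403, 403, 403
The 3 values of 462 occupy positions 2–4 → each gets rank 2.
The 3 values of 403 occupy positions 6–8 → each gets rank 6.
Kai has value 403 ms → rank 6.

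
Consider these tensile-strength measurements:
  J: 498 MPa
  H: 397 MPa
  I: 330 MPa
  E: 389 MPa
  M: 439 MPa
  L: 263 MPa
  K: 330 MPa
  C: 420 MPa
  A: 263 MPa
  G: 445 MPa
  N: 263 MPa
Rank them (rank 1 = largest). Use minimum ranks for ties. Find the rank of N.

Sorted (descending): 498, 445, 439, 420, 397, 389, 330, 330, 263, 263, 263
The 2 values of 330 occupy positions 7–8 → each gets rank 7.
The 3 values of 263 occupy positions 9–11 → each gets rank 9.
N has value 263 MPa → rank 9.

9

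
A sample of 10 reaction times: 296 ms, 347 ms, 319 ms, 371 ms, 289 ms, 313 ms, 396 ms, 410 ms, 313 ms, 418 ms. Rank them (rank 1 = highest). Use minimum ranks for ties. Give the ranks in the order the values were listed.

9, 5, 6, 4, 10, 7, 3, 2, 7, 1

Sorted (descending): 418, 410, 396, 371, 347, 319, 313, 313, 296, 289
The 2 values of 313 occupy positions 7–8 → each gets rank 7.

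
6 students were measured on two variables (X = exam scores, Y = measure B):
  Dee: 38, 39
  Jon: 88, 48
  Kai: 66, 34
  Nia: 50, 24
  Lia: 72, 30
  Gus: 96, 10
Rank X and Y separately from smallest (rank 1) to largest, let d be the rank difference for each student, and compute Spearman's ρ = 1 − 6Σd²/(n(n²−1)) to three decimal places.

-0.257

Ranks of variable 1: 1, 5, 3, 2, 4, 6
Ranks of variable 2: 5, 6, 4, 2, 3, 1
d = r₁ − r₂: -4, -1, -1, 0, 1, 5
d²: 16, 1, 1, 0, 1, 25; Σd² = 44
ρ = 1 − 6·44/(6·35) = 1 − 264/210 = -0.257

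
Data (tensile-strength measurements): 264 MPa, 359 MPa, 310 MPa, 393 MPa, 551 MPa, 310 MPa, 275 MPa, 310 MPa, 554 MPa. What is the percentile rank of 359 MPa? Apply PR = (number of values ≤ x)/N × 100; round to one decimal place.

66.7

N = 9.
Strictly below 359: 5. Equal to 359: 1.
PR = 6/9 × 100 = 66.7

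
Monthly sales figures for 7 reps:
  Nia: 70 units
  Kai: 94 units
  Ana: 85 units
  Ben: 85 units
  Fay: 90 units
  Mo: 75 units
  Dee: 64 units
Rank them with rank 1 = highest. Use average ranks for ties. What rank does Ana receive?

Sorted (descending): 94, 90, 85, 85, 75, 70, 64
The 2 values of 85 occupy positions 3–4 → average rank (3+4)/2 = 3.5.
Ana has value 85 units → rank 3.5.

3.5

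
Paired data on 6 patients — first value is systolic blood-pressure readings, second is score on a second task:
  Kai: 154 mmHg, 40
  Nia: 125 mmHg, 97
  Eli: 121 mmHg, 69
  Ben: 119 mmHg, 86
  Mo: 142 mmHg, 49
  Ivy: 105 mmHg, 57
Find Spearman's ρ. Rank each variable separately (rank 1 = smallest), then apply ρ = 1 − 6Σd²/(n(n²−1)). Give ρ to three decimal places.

Ranks of variable 1: 6, 4, 3, 2, 5, 1
Ranks of variable 2: 1, 6, 4, 5, 2, 3
d = r₁ − r₂: 5, -2, -1, -3, 3, -2
d²: 25, 4, 1, 9, 9, 4; Σd² = 52
ρ = 1 − 6·52/(6·35) = 1 − 312/210 = -0.486

-0.486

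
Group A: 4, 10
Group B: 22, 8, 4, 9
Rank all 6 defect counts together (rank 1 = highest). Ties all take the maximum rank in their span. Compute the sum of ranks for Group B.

14

Sorted (descending): 22, 10, 9, 8, 4, 4
The 2 values of 4 occupy positions 5–6 → each gets rank 6.
Group B values → pooled ranks: 22→1, 8→4, 4→6, 9→3
Rank sum = 1 + 4 + 6 + 3 = 14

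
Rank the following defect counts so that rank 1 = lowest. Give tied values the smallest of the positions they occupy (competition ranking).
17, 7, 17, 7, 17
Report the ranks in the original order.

3, 1, 3, 1, 3

Sorted (ascending): 7, 7, 17, 17, 17
The 2 values of 7 occupy positions 1–2 → each gets rank 1.
The 3 values of 17 occupy positions 3–5 → each gets rank 3.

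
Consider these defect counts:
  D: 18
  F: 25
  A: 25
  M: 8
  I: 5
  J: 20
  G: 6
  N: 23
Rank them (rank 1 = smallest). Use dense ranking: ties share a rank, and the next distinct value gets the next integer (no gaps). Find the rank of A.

Sorted (ascending): 5, 6, 8, 18, 20, 23, 25, 25
The 2 values of 25 share dense rank 7.
Remaining distinct values take the next consecutive integers.
A has value 25 → rank 7.

7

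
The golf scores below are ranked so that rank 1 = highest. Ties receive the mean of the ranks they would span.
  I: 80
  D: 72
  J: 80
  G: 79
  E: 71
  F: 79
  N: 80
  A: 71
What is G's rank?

Sorted (descending): 80, 80, 80, 79, 79, 72, 71, 71
The 3 values of 80 occupy positions 1–3 → average rank 2.
The 2 values of 79 occupy positions 4–5 → average rank (4+5)/2 = 4.5.
The 2 values of 71 occupy positions 7–8 → average rank (7+8)/2 = 7.5.
G has value 79 → rank 4.5.

4.5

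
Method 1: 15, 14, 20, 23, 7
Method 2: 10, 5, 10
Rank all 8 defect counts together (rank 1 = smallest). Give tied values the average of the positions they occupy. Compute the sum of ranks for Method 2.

8

Sorted (ascending): 5, 7, 10, 10, 14, 15, 20, 23
The 2 values of 10 occupy positions 3–4 → average rank (3+4)/2 = 3.5.
Method 2 values → pooled ranks: 10→3.5, 5→1, 10→3.5
Rank sum = 3.5 + 1 + 3.5 = 8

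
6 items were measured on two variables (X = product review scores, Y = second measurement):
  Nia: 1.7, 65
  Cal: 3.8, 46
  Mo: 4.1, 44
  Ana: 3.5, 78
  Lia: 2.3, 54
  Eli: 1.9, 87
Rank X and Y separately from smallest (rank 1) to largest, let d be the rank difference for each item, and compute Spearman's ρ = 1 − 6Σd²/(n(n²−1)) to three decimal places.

-0.714

Ranks of variable 1: 1, 5, 6, 4, 3, 2
Ranks of variable 2: 4, 2, 1, 5, 3, 6
d = r₁ − r₂: -3, 3, 5, -1, 0, -4
d²: 9, 9, 25, 1, 0, 16; Σd² = 60
ρ = 1 − 6·60/(6·35) = 1 − 360/210 = -0.714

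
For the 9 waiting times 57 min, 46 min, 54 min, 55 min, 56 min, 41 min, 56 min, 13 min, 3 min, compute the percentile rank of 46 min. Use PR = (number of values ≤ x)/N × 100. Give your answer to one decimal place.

44.4

N = 9.
Strictly below 46: 3. Equal to 46: 1.
PR = 4/9 × 100 = 44.4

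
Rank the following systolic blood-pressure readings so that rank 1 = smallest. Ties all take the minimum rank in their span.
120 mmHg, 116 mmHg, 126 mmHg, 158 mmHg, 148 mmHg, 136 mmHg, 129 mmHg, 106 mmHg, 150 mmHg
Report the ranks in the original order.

Sorted (ascending): 106, 116, 120, 126, 129, 136, 148, 150, 158
No ties — each value takes its position as its rank.

3, 2, 4, 9, 7, 6, 5, 1, 8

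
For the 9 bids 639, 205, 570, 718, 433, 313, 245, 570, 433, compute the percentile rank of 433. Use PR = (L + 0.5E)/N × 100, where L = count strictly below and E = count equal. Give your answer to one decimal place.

44.4

N = 9.
Strictly below 433: 3. Equal to 433: 2.
PR = (3 + 0.5·2)/9 × 100 = 44.4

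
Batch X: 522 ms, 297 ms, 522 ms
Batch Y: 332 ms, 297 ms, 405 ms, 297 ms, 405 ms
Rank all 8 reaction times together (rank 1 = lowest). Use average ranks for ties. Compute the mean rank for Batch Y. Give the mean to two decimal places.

3.80

Sorted (ascending): 297, 297, 297, 332, 405, 405, 522, 522
The 3 values of 297 occupy positions 1–3 → average rank 2.
The 2 values of 405 occupy positions 5–6 → average rank (5+6)/2 = 5.5.
The 2 values of 522 occupy positions 7–8 → average rank (7+8)/2 = 7.5.
Batch Y values → pooled ranks: 332→4, 297→2, 405→5.5, 297→2, 405→5.5
Mean rank = (4 + 2 + 5.5 + 2 + 5.5) / 5 = 3.80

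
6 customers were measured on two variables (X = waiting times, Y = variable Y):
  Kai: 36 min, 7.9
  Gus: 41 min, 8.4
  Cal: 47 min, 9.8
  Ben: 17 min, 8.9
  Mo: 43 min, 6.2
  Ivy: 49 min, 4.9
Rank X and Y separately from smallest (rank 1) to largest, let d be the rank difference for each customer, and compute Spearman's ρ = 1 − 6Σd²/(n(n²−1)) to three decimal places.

-0.371

Ranks of variable 1: 2, 3, 5, 1, 4, 6
Ranks of variable 2: 3, 4, 6, 5, 2, 1
d = r₁ − r₂: -1, -1, -1, -4, 2, 5
d²: 1, 1, 1, 16, 4, 25; Σd² = 48
ρ = 1 − 6·48/(6·35) = 1 − 288/210 = -0.371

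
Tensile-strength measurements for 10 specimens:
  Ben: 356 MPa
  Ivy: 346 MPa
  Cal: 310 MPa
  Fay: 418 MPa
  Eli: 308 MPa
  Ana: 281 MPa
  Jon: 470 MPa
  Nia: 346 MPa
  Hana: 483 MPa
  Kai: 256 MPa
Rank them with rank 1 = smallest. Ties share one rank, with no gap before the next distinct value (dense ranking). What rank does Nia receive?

5

Sorted (ascending): 256, 281, 308, 310, 346, 346, 356, 418, 470, 483
The 2 values of 346 share dense rank 5.
Remaining distinct values take the next consecutive integers.
Nia has value 346 MPa → rank 5.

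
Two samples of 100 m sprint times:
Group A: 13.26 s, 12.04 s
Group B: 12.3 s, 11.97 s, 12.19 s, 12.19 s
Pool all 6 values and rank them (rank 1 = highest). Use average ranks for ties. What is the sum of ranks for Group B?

Sorted (descending): 13.26, 12.3, 12.19, 12.19, 12.04, 11.97
The 2 values of 12.19 occupy positions 3–4 → average rank (3+4)/2 = 3.5.
Group B values → pooled ranks: 12.3→2, 11.97→6, 12.19→3.5, 12.19→3.5
Rank sum = 2 + 6 + 3.5 + 3.5 = 15

15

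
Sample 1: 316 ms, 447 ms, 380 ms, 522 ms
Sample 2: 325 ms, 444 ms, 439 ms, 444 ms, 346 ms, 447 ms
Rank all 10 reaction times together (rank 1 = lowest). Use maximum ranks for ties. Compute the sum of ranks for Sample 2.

33

Sorted (ascending): 316, 325, 346, 380, 439, 444, 444, 447, 447, 522
The 2 values of 444 occupy positions 6–7 → each gets rank 7.
The 2 values of 447 occupy positions 8–9 → each gets rank 9.
Sample 2 values → pooled ranks: 325→2, 444→7, 439→5, 444→7, 346→3, 447→9
Rank sum = 2 + 7 + 5 + 7 + 3 + 9 = 33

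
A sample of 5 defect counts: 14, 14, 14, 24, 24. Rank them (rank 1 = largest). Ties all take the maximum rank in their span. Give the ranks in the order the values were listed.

Sorted (descending): 24, 24, 14, 14, 14
The 2 values of 24 occupy positions 1–2 → each gets rank 2.
The 3 values of 14 occupy positions 3–5 → each gets rank 5.

5, 5, 5, 2, 2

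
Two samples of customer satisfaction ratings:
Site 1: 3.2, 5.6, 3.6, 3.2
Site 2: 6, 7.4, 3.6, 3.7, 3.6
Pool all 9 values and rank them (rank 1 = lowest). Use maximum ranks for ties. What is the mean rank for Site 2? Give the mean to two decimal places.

6.60

Sorted (ascending): 3.2, 3.2, 3.6, 3.6, 3.6, 3.7, 5.6, 6, 7.4
The 2 values of 3.2 occupy positions 1–2 → each gets rank 2.
The 3 values of 3.6 occupy positions 3–5 → each gets rank 5.
Site 2 values → pooled ranks: 6→8, 7.4→9, 3.6→5, 3.7→6, 3.6→5
Mean rank = (8 + 9 + 5 + 6 + 5) / 5 = 6.60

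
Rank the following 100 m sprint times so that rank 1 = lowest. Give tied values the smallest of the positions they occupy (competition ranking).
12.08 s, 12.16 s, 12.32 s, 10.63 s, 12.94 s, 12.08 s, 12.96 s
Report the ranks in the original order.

Sorted (ascending): 10.63, 12.08, 12.08, 12.16, 12.32, 12.94, 12.96
The 2 values of 12.08 occupy positions 2–3 → each gets rank 2.

2, 4, 5, 1, 6, 2, 7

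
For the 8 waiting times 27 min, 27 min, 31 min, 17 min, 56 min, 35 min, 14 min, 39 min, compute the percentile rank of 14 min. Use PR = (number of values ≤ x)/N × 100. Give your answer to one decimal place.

12.5

N = 8.
Strictly below 14: 0. Equal to 14: 1.
PR = 1/8 × 100 = 12.5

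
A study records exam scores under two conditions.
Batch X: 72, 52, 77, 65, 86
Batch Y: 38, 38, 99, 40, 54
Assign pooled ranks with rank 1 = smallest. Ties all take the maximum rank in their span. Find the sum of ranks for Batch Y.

22

Sorted (ascending): 38, 38, 40, 52, 54, 65, 72, 77, 86, 99
The 2 values of 38 occupy positions 1–2 → each gets rank 2.
Batch Y values → pooled ranks: 38→2, 38→2, 99→10, 40→3, 54→5
Rank sum = 2 + 2 + 10 + 3 + 5 = 22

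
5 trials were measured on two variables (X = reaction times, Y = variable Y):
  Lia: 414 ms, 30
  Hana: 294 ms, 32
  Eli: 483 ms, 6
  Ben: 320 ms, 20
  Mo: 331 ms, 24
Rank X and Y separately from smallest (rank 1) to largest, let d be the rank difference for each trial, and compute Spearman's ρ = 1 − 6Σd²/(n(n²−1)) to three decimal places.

Ranks of variable 1: 4, 1, 5, 2, 3
Ranks of variable 2: 4, 5, 1, 2, 3
d = r₁ − r₂: 0, -4, 4, 0, 0
d²: 0, 16, 16, 0, 0; Σd² = 32
ρ = 1 − 6·32/(5·24) = 1 − 192/120 = -0.600

-0.600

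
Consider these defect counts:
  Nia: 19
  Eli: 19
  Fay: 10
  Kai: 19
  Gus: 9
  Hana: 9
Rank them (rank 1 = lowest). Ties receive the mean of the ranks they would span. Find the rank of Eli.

5

Sorted (ascending): 9, 9, 10, 19, 19, 19
The 2 values of 9 occupy positions 1–2 → average rank (1+2)/2 = 1.5.
The 3 values of 19 occupy positions 4–6 → average rank 5.
Eli has value 19 → rank 5.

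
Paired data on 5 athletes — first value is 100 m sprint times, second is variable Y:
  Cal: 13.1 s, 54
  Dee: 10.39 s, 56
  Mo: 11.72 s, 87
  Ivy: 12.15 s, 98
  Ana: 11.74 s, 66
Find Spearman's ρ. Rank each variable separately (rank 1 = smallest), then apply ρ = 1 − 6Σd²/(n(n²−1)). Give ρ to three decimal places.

Ranks of variable 1: 5, 1, 2, 4, 3
Ranks of variable 2: 1, 2, 4, 5, 3
d = r₁ − r₂: 4, -1, -2, -1, 0
d²: 16, 1, 4, 1, 0; Σd² = 22
ρ = 1 − 6·22/(5·24) = 1 − 132/120 = -0.100

-0.100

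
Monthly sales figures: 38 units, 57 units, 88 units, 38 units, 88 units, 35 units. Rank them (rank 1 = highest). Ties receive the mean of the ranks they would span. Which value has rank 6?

Sorted (descending): 88, 88, 57, 38, 38, 35
The 2 values of 88 occupy positions 1–2 → average rank (1+2)/2 = 1.5.
The 2 values of 38 occupy positions 4–5 → average rank (4+5)/2 = 4.5.
Rank 6 → value 35.

35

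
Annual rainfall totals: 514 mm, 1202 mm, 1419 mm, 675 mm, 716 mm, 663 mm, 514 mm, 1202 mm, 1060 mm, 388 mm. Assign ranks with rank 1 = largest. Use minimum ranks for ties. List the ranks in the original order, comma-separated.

Sorted (descending): 1419, 1202, 1202, 1060, 716, 675, 663, 514, 514, 388
The 2 values of 1202 occupy positions 2–3 → each gets rank 2.
The 2 values of 514 occupy positions 8–9 → each gets rank 8.

8, 2, 1, 6, 5, 7, 8, 2, 4, 10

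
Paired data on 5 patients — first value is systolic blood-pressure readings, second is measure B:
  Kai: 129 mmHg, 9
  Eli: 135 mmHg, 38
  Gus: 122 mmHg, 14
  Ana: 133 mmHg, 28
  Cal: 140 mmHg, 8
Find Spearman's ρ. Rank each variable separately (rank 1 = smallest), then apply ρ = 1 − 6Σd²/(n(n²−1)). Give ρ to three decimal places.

Ranks of variable 1: 2, 4, 1, 3, 5
Ranks of variable 2: 2, 5, 3, 4, 1
d = r₁ − r₂: 0, -1, -2, -1, 4
d²: 0, 1, 4, 1, 16; Σd² = 22
ρ = 1 − 6·22/(5·24) = 1 − 132/120 = -0.100

-0.100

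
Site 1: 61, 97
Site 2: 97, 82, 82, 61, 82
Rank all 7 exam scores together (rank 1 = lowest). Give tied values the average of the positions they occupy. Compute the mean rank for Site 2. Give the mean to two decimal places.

4.00

Sorted (ascending): 61, 61, 82, 82, 82, 97, 97
The 2 values of 61 occupy positions 1–2 → average rank (1+2)/2 = 1.5.
The 3 values of 82 occupy positions 3–5 → average rank 4.
The 2 values of 97 occupy positions 6–7 → average rank (6+7)/2 = 6.5.
Site 2 values → pooled ranks: 97→6.5, 82→4, 82→4, 61→1.5, 82→4
Mean rank = (6.5 + 4 + 4 + 1.5 + 4) / 5 = 4.00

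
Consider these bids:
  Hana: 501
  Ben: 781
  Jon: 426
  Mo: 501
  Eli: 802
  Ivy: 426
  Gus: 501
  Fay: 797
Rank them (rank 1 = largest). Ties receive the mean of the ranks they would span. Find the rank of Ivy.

Sorted (descending): 802, 797, 781, 501, 501, 501, 426, 426
The 3 values of 501 occupy positions 4–6 → average rank 5.
The 2 values of 426 occupy positions 7–8 → average rank (7+8)/2 = 7.5.
Ivy has value 426 → rank 7.5.

7.5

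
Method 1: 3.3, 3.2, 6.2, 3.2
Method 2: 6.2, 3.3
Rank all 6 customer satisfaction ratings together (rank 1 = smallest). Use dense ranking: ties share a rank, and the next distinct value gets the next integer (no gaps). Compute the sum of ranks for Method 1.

Sorted (ascending): 3.2, 3.2, 3.3, 3.3, 6.2, 6.2
The 2 values of 3.2 share dense rank 1.
The 2 values of 3.3 share dense rank 2.
The 2 values of 6.2 share dense rank 3.
Method 1 values → pooled ranks: 3.3→2, 3.2→1, 6.2→3, 3.2→1
Rank sum = 2 + 1 + 3 + 1 = 7

7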